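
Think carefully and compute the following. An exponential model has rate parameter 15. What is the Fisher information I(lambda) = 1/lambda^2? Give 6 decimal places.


Fisher information for exponential: I(lambda) = 1/lambda^2.
lambda = 15, lambda^2 = 225.
I = 1/225 = 0.004444

0.004444


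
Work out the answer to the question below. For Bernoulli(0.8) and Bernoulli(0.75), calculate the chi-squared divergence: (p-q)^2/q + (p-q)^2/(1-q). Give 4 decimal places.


Chi-squared divergence between Bernoulli distributions:
chi^2 = (p-q)^2/q + (p-q)^2/(1-q).
p = 0.8, q = 0.75, p-q = 0.05.
(p-q)^2 = 0.0025.
term1 = 0.0025/0.75 = 0.003333.
term2 = 0.0025/0.25 = 0.01.
chi^2 = 0.003333 + 0.01 = 0.0133

0.0133


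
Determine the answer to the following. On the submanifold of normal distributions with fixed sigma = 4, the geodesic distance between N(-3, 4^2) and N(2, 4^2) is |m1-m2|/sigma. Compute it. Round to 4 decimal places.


On the fixed-variance normal subfamily, geodesic distance = |m1-m2|/sigma.
|-3 - 2| = 5.
sigma = 4.
d = 5/4 = 1.2500

1.2500


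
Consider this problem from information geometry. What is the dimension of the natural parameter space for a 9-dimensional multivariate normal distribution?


Exponential family dimension calculation:
For 9-dim MVN: mean has 9 params, covariance has 9*10/2 = 45 unique entries.
Total dim = 9 + 45 = 54.

54


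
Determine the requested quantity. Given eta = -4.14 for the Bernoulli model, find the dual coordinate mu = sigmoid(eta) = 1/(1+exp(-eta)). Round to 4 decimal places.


Dual coordinate (expectation parameter) for Bernoulli:
mu = 1/(1+exp(-eta)).
eta = -4.14.
exp(-eta) = exp(4.14) = 62.802821.
mu = 1/(1+62.802821) = 0.0157

0.0157


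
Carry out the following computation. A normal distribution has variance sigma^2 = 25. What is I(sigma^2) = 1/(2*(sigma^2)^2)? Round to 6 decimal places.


Fisher information for variance: I(sigma^2) = 1/(2*sigma^4).
sigma^2 = 25, so sigma^4 = 625.
I = 1/(2*625) = 1/1250 = 0.000800

0.000800


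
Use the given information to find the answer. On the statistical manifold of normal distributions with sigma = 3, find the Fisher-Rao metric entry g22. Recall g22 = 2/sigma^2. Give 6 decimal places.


For the 2-parameter normal family, the Fisher metric has:
  g11 = 1/sigma^2, g22 = 2/sigma^2.
sigma = 3, sigma^2 = 9.
g22 = 0.222222

0.222222


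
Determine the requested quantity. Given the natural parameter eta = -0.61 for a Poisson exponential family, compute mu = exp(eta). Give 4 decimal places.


Expectation parameter for Poisson exponential family:
mu = exp(eta).
eta = -0.61.
mu = exp(-0.61) = 0.5434

0.5434


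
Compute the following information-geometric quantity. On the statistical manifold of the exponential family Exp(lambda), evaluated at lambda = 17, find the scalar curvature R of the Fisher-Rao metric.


This family has a single free parameter, so its statistical manifold
is 1-dimensional. The Riemann curvature tensor of any 1-dimensional
Riemannian manifold vanishes identically, so R = 0.

0


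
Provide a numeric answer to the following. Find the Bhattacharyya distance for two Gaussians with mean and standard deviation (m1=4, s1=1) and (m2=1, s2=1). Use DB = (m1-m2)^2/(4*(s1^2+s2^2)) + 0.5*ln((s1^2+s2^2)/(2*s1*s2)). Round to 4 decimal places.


Bhattacharyya distance between two Gaussians:
DB = (m1-m2)^2/(4*(s1^2+s2^2)) + (1/2)*ln((s1^2+s2^2)/(2*s1*s2)).
(m1-m2)^2 = (3)^2 = 9.
s1^2+s2^2 = 1 + 1 = 2.
term1 = 9/8 = 1.125.
term2 = 0.5*ln(2/2.0) = 0.0.
DB = 1.125 + 0.0 = 1.1250

1.1250


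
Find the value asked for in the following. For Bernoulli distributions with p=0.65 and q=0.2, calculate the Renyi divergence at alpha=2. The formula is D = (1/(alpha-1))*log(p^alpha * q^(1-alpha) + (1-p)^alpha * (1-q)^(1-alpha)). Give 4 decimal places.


Renyi divergence of order alpha between Bernoulli distributions:
D = (1/(alpha-1))*log(p^alpha * q^(1-alpha) + (1-p)^alpha * (1-q)^(1-alpha)).
alpha = 2, p = 0.65, q = 0.2.
p^alpha * q^(1-alpha) = 0.65^2 * 0.2^-1 = 2.1125.
(1-p)^alpha * (1-q)^(1-alpha) = 0.35^2 * 0.8^-1 = 0.153125.
sum = 2.1125 + 0.153125 = 2.265625.
D = (1/1)*log(2.265625) = 0.8179

0.8179


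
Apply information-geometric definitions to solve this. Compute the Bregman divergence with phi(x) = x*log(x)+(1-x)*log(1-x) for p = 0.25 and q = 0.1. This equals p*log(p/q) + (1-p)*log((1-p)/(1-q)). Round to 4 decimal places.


Bregman divergence with negative entropy generator:
D = p*log(p/q) + (1-p)*log((1-p)/(1-q)).
p = 0.25, q = 0.1.
p*log(p/q) = 0.25*log(0.25/0.1) = 0.229073.
(1-p)*log((1-p)/(1-q)) = 0.75*log(0.75/0.9) = -0.136741.
D = 0.229073 + -0.136741 = 0.0923

0.0923


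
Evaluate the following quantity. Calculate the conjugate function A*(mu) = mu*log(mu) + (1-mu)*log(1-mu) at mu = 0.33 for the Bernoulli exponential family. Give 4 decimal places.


Legendre transform for Bernoulli:
A*(mu) = mu*log(mu) + (1-mu)*log(1-mu).
mu = 0.33, 1-mu = 0.67.
mu*log(mu) = 0.33*log(0.33) = -0.365859.
(1-mu)*log(1-mu) = 0.67*log(0.67) = -0.26832.
A* = -0.365859 + -0.26832 = -0.6342

-0.6342


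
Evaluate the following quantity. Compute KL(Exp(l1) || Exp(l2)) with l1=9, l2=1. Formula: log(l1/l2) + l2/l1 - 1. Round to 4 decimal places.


KL divergence for exponential family:
KL = log(l1/l2) + l2/l1 - 1.
log(9/1) = 2.197225.
1/9 = 0.111111.
KL = 2.197225 + 0.111111 - 1 = 1.3083

1.3083


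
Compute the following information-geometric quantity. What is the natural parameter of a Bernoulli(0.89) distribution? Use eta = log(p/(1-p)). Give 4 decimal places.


Natural parameter for Bernoulli: eta = log(p/(1-p)).
p = 0.89, 1-p = 0.11.
p/(1-p) = 8.090909.
eta = log(8.090909) = 2.0907

2.0907


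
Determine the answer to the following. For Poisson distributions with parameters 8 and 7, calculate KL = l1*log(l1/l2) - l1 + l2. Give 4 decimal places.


KL divergence for Poisson:
KL = l1*log(l1/l2) - l1 + l2.
l1 = 8, l2 = 7.
log(8/7) = 0.133531.
l1*log(l1/l2) = 8 * 0.133531 = 1.068251.
KL = 1.068251 - 8 + 7 = 0.0683

0.0683


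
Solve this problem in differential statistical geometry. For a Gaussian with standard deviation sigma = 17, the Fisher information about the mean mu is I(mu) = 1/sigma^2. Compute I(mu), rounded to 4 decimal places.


The Fisher information for the mean of a normal distribution is I(mu) = 1/sigma^2.
sigma = 17, so sigma^2 = 289.
I(mu) = 1/289 = 0.0035

0.0035


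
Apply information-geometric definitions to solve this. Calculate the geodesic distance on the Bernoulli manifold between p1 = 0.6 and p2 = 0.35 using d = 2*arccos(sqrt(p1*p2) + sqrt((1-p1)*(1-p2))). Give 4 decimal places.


Geodesic distance on Bernoulli manifold:
d(p1,p2) = 2*arccos(sqrt(p1*p2) + sqrt((1-p1)*(1-p2))).
sqrt(p1*p2) = sqrt(0.6*0.35) = 0.458258.
sqrt((1-p1)*(1-p2)) = sqrt(0.4*0.65) = 0.509902.
arg = 0.458258 + 0.509902 = 0.96816.
d = 2*arccos(0.96816) = 0.5061

0.5061


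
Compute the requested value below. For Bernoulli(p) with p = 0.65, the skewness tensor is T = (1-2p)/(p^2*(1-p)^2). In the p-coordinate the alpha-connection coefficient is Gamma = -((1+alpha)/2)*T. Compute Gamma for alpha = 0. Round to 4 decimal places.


Skewness (Amari-Chentsov) tensor: T = (1-2p)/(p^2*(1-p)^2).
p = 0.65, 1-2p = -0.3, p^2 = 0.4225, (1-p)^2 = 0.1225.
T = -0.3/(0.4225 * 0.1225) = -5.796401.
In the p-coordinate, Gamma^(alpha) = Gamma^(0) - (alpha/2)*T with Gamma^(0) = (1/2)*g'(p) = -T/2,
so Gamma^(alpha) = -((1+alpha)/2)*T.
alpha = 0, -(1+alpha)/2 = -0.5.
Gamma = -0.5 * -5.796401 = 2.8982

2.8982


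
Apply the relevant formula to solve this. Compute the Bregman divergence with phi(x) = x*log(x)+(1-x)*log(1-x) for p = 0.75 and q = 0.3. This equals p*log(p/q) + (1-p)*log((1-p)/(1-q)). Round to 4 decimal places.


Bregman divergence with negative entropy generator:
D = p*log(p/q) + (1-p)*log((1-p)/(1-q)).
p = 0.75, q = 0.3.
p*log(p/q) = 0.75*log(0.75/0.3) = 0.687218.
(1-p)*log((1-p)/(1-q)) = 0.25*log(0.25/0.7) = -0.257405.
D = 0.687218 + -0.257405 = 0.4298

0.4298


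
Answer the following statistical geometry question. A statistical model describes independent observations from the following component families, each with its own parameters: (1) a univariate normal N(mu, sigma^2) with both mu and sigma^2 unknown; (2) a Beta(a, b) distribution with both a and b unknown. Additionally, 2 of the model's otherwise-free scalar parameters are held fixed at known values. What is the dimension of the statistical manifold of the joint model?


The dimension of a statistical manifold equals the number of free
(independent) real parameters of the model. For a product of independent
blocks the parameter counts add.
- normal (mu, sigma^2): 2.
- Beta (a, b): 2.
Total = 2 + 2 = 4.
2 parameter(s) fixed at known values: 4 - 2 = 2.
Dimension = 2

2


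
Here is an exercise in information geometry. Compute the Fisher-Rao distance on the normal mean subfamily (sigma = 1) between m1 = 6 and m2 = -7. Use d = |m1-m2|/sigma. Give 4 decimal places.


On the fixed-variance normal subfamily, geodesic distance = |m1-m2|/sigma.
|6 - -7| = 13.
sigma = 1.
d = 13/1 = 13.0000

13.0000


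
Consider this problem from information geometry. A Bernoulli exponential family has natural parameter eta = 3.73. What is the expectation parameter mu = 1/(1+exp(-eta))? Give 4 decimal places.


Dual coordinate (expectation parameter) for Bernoulli:
mu = 1/(1+exp(-eta)).
eta = 3.73.
exp(-eta) = exp(-3.73) = 0.023993.
mu = 1/(1+0.023993) = 0.9766

0.9766


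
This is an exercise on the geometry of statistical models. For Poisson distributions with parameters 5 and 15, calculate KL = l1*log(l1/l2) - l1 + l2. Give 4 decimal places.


KL divergence for Poisson:
KL = l1*log(l1/l2) - l1 + l2.
l1 = 5, l2 = 15.
log(5/15) = -1.098612.
l1*log(l1/l2) = 5 * -1.098612 = -5.493061.
KL = -5.493061 - 5 + 15 = 4.5069

4.5069


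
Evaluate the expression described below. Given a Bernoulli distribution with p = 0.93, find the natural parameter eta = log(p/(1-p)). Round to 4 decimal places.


Natural parameter for Bernoulli: eta = log(p/(1-p)).
p = 0.93, 1-p = 0.07.
p/(1-p) = 13.285714.
eta = log(13.285714) = 2.5867

2.5867


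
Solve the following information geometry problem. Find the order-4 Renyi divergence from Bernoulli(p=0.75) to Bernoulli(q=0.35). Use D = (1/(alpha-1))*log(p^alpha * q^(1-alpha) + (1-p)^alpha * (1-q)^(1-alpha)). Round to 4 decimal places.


Renyi divergence of order alpha between Bernoulli distributions:
D = (1/(alpha-1))*log(p^alpha * q^(1-alpha) + (1-p)^alpha * (1-q)^(1-alpha)).
alpha = 4, p = 0.75, q = 0.35.
p^alpha * q^(1-alpha) = 0.75^4 * 0.35^-3 = 7.379738.
(1-p)^alpha * (1-q)^(1-alpha) = 0.25^4 * 0.65^-3 = 0.014224.
sum = 7.379738 + 0.014224 = 7.393962.
D = (1/3)*log(7.393962) = 0.6669

0.6669


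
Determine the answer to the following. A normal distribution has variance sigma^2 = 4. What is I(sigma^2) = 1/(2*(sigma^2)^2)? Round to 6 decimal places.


Fisher information for variance: I(sigma^2) = 1/(2*sigma^4).
sigma^2 = 4, so sigma^4 = 16.
I = 1/(2*16) = 1/32 = 0.031250

0.031250


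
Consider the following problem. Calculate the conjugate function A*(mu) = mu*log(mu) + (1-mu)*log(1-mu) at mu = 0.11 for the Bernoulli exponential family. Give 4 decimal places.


Legendre transform for Bernoulli:
A*(mu) = mu*log(mu) + (1-mu)*log(1-mu).
mu = 0.11, 1-mu = 0.89.
mu*log(mu) = 0.11*log(0.11) = -0.2428.
(1-mu)*log(1-mu) = 0.89*log(0.89) = -0.103715.
A* = -0.2428 + -0.103715 = -0.3465

-0.3465


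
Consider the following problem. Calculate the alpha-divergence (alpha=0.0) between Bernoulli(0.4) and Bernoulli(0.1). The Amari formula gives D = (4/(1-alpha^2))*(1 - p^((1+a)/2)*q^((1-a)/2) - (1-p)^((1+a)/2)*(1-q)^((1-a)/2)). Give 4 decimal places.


Amari alpha-divergence:
D = (4/(1-alpha^2))*(1 - p^((1+a)/2)*q^((1-a)/2) - (1-p)^((1+a)/2)*(1-q)^((1-a)/2)).
alpha = 0.0, p = 0.4, q = 0.1.
e1 = (1+alpha)/2 = 0.5, e2 = (1-alpha)/2 = 0.5.
t1 = p^e1 * q^e2 = 0.4^0.5 * 0.1^0.5 = 0.2.
t2 = (1-p)^e1 * (1-q)^e2 = 0.6^0.5 * 0.9^0.5 = 0.734847.
4/(1-alpha^2) = 4.0.
D = 4.0*(1 - 0.2 - 0.734847) = 0.2606

0.2606


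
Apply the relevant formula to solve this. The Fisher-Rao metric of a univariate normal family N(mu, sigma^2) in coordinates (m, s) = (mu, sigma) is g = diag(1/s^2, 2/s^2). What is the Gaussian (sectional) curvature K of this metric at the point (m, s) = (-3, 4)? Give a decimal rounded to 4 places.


The metric has the form g = (A dm^2 + B ds^2)/s^2 with A = 1, B = 2.
Substitute u = sqrt(A/B)*m: g = B*(du^2 + ds^2)/s^2, i.e. B times the
Poincare upper half-plane metric, which has constant Gaussian curvature -1.
Scaling a 2D metric by a constant c divides the Gaussian curvature by c,
so K = -1/B = -1/(2) = -0.5000 everywhere (the point (m, s) = (-3, 4) is irrelevant:
the curvature is constant).
The requested Gaussian curvature is K = -0.5000.

-0.5000


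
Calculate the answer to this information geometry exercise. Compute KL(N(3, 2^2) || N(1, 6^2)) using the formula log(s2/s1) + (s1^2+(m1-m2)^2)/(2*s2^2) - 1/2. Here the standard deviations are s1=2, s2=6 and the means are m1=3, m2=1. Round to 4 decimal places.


KL divergence between normal distributions:
KL = log(s2/s1) + (s1^2 + (m1-m2)^2)/(2*s2^2) - 1/2.
log(6/2) = 1.098612.
(2^2 + (3-1)^2)/(2*6^2) = (4 + 4)/72 = 0.111111.
KL = 1.098612 + 0.111111 - 0.5 = 0.7097

0.7097


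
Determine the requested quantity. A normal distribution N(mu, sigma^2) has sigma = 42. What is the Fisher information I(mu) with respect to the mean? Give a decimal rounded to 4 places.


The Fisher information for the mean of a normal distribution is I(mu) = 1/sigma^2.
sigma = 42, so sigma^2 = 1764.
I(mu) = 1/1764 = 0.0006

0.0006


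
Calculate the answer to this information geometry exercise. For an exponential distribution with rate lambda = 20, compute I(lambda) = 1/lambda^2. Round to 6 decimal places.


Fisher information for exponential: I(lambda) = 1/lambda^2.
lambda = 20, lambda^2 = 400.
I = 1/400 = 0.002500

0.002500


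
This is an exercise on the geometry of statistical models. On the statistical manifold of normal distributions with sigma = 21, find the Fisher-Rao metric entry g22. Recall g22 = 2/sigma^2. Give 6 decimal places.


For the 2-parameter normal family, the Fisher metric has:
  g11 = 1/sigma^2, g22 = 2/sigma^2.
sigma = 21, sigma^2 = 441.
g22 = 0.004535

0.004535


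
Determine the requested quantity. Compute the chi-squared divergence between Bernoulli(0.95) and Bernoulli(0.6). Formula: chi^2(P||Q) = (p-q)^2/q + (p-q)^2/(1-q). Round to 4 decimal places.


Chi-squared divergence between Bernoulli distributions:
chi^2 = (p-q)^2/q + (p-q)^2/(1-q).
p = 0.95, q = 0.6, p-q = 0.35.
(p-q)^2 = 0.1225.
term1 = 0.1225/0.6 = 0.204167.
term2 = 0.1225/0.4 = 0.30625.
chi^2 = 0.204167 + 0.30625 = 0.5104

0.5104


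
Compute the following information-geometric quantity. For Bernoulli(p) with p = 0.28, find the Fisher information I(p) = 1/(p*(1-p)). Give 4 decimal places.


For Bernoulli(p), Fisher information is I(p) = 1/(p*(1-p)).
p = 0.28, 1-p = 0.72.
p*(1-p) = 0.2016.
I(p) = 1/0.2016 = 4.9603

4.9603


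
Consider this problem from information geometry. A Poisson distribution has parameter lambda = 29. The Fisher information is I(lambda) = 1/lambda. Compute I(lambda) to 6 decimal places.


Fisher information for Poisson: I(lambda) = 1/lambda.
lambda = 29.
I(lambda) = 1/29 = 0.034483

0.034483


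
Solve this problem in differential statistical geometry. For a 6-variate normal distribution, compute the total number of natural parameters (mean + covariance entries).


Exponential family dimension calculation:
For 6-dim MVN: mean has 6 params, covariance has 6*7/2 = 21 unique entries.
Total dim = 6 + 21 = 27.

27


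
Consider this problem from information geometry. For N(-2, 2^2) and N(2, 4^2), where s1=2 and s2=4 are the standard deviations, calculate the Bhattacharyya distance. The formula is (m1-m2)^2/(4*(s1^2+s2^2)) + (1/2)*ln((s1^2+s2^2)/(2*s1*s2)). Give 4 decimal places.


Bhattacharyya distance between two Gaussians:
DB = (m1-m2)^2/(4*(s1^2+s2^2)) + (1/2)*ln((s1^2+s2^2)/(2*s1*s2)).
(m1-m2)^2 = (-4)^2 = 16.
s1^2+s2^2 = 4 + 16 = 20.
term1 = 16/80 = 0.2.
term2 = 0.5*ln(20/16.0) = 0.111572.
DB = 0.2 + 0.111572 = 0.3116

0.3116


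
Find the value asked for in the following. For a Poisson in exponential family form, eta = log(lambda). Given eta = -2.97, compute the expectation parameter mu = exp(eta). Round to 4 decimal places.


Expectation parameter for Poisson exponential family:
mu = exp(eta).
eta = -2.97.
mu = exp(-2.97) = 0.0513

0.0513


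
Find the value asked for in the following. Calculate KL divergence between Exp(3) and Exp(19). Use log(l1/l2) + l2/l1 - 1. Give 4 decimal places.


KL divergence for exponential family:
KL = log(l1/l2) + l2/l1 - 1.
log(3/19) = -1.845827.
19/3 = 6.333333.
KL = -1.845827 + 6.333333 - 1 = 3.4875

3.4875


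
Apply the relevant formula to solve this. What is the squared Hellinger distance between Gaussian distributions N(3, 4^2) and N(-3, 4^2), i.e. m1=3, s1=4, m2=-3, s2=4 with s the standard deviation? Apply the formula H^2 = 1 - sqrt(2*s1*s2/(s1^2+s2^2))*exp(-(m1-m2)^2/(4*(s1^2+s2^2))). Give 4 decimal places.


Squared Hellinger distance for Gaussians:
H^2 = 1 - sqrt(2*s1*s2/(s1^2+s2^2)) * exp(-(m1-m2)^2/(4*(s1^2+s2^2))).
s1^2 = 16, s2^2 = 16, s1^2+s2^2 = 32.
sqrt(2*4*4/(32)) = 1.0.
(m1-m2)^2 = (6)^2 = 36.
exp(-36/(4*32)) = exp(-0.28125) = 0.75484.
H^2 = 1 - 1.0*0.75484 = 0.2452

0.2452


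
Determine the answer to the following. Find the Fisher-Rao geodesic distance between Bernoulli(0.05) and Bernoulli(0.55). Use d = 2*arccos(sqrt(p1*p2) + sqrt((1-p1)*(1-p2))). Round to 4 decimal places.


Geodesic distance on Bernoulli manifold:
d(p1,p2) = 2*arccos(sqrt(p1*p2) + sqrt((1-p1)*(1-p2))).
sqrt(p1*p2) = sqrt(0.05*0.55) = 0.165831.
sqrt((1-p1)*(1-p2)) = sqrt(0.95*0.45) = 0.653835.
arg = 0.165831 + 0.653835 = 0.819666.
d = 2*arccos(0.819666) = 1.2199

1.2199


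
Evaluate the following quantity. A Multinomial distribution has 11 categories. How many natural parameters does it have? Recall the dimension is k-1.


Exponential family dimension calculation:
For Multinomial with k=11 categories, dim = k-1 = 10.

10


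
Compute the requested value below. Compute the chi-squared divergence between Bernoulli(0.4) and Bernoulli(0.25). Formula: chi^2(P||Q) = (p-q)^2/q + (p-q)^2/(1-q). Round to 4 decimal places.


Chi-squared divergence between Bernoulli distributions:
chi^2 = (p-q)^2/q + (p-q)^2/(1-q).
p = 0.4, q = 0.25, p-q = 0.15.
(p-q)^2 = 0.0225.
term1 = 0.0225/0.25 = 0.09.
term2 = 0.0225/0.75 = 0.03.
chi^2 = 0.09 + 0.03 = 0.1200

0.1200


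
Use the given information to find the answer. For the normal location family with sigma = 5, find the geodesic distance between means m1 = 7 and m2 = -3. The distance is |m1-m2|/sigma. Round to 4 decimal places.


On the fixed-variance normal subfamily, geodesic distance = |m1-m2|/sigma.
|7 - -3| = 10.
sigma = 5.
d = 10/5 = 2.0000

2.0000


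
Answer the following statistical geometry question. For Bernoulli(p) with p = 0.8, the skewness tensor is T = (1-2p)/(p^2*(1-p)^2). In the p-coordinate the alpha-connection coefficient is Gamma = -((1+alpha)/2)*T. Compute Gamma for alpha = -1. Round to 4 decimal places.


Skewness (Amari-Chentsov) tensor: T = (1-2p)/(p^2*(1-p)^2).
p = 0.8, 1-2p = -0.6, p^2 = 0.64, (1-p)^2 = 0.04.
T = -0.6/(0.64 * 0.04) = -23.4375.
In the p-coordinate, Gamma^(alpha) = Gamma^(0) - (alpha/2)*T with Gamma^(0) = (1/2)*g'(p) = -T/2,
so Gamma^(alpha) = -((1+alpha)/2)*T.
alpha = -1, -(1+alpha)/2 = 0.0.
Gamma = 0.0 * -23.4375 = 0.0000

0.0000


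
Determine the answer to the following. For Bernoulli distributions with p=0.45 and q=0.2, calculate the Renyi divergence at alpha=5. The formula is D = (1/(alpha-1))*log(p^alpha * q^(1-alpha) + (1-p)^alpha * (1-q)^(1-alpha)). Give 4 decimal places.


Renyi divergence of order alpha between Bernoulli distributions:
D = (1/(alpha-1))*log(p^alpha * q^(1-alpha) + (1-p)^alpha * (1-q)^(1-alpha)).
alpha = 5, p = 0.45, q = 0.2.
p^alpha * q^(1-alpha) = 0.45^5 * 0.2^-4 = 11.533008.
(1-p)^alpha * (1-q)^(1-alpha) = 0.55^5 * 0.8^-4 = 0.122872.
sum = 11.533008 + 0.122872 = 11.65588.
D = (1/4)*log(11.65588) = 0.6140

0.6140


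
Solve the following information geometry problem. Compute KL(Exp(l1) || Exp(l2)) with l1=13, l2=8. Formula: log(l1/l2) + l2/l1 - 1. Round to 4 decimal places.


KL divergence for exponential family:
KL = log(l1/l2) + l2/l1 - 1.
log(13/8) = 0.485508.
8/13 = 0.615385.
KL = 0.485508 + 0.615385 - 1 = 0.1009

0.1009


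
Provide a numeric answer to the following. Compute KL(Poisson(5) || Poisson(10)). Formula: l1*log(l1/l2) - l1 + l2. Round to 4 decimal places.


KL divergence for Poisson:
KL = l1*log(l1/l2) - l1 + l2.
l1 = 5, l2 = 10.
log(5/10) = -0.693147.
l1*log(l1/l2) = 5 * -0.693147 = -3.465736.
KL = -3.465736 - 5 + 10 = 1.5343

1.5343


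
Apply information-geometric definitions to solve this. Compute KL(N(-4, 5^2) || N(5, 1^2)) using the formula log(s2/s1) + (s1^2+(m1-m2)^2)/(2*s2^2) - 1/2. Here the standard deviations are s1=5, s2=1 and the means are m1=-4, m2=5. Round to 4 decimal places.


KL divergence between normal distributions:
KL = log(s2/s1) + (s1^2 + (m1-m2)^2)/(2*s2^2) - 1/2.
log(1/5) = -1.609438.
(5^2 + (-4-5)^2)/(2*1^2) = (25 + 81)/2 = 53.0.
KL = -1.609438 + 53.0 - 0.5 = 50.8906

50.8906


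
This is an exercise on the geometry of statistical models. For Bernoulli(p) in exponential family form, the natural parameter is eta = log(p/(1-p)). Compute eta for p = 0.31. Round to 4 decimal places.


Natural parameter for Bernoulli: eta = log(p/(1-p)).
p = 0.31, 1-p = 0.69.
p/(1-p) = 0.449275.
eta = log(0.449275) = -0.8001

-0.8001


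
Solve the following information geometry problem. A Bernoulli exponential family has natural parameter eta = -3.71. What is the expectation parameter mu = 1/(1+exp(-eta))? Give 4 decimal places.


Dual coordinate (expectation parameter) for Bernoulli:
mu = 1/(1+exp(-eta)).
eta = -3.71.
exp(-eta) = exp(3.71) = 40.853807.
mu = 1/(1+40.853807) = 0.0239

0.0239


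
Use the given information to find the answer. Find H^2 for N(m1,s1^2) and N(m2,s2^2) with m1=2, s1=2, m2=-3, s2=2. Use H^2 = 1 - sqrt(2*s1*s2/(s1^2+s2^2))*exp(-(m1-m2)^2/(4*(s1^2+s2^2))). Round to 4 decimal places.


Squared Hellinger distance for Gaussians:
H^2 = 1 - sqrt(2*s1*s2/(s1^2+s2^2)) * exp(-(m1-m2)^2/(4*(s1^2+s2^2))).
s1^2 = 4, s2^2 = 4, s1^2+s2^2 = 8.
sqrt(2*2*2/(8)) = 1.0.
(m1-m2)^2 = (5)^2 = 25.
exp(-25/(4*8)) = exp(-0.78125) = 0.457833.
H^2 = 1 - 1.0*0.457833 = 0.5422

0.5422


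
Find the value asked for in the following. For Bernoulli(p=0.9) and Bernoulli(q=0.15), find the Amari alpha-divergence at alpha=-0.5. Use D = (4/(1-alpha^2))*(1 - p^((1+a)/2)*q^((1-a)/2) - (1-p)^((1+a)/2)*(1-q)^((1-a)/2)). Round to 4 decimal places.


Amari alpha-divergence:
D = (4/(1-alpha^2))*(1 - p^((1+a)/2)*q^((1-a)/2) - (1-p)^((1+a)/2)*(1-q)^((1-a)/2)).
alpha = -0.5, p = 0.9, q = 0.15.
e1 = (1+alpha)/2 = 0.25, e2 = (1-alpha)/2 = 0.75.
t1 = p^e1 * q^e2 = 0.9^0.25 * 0.15^0.75 = 0.234763.
t2 = (1-p)^e1 * (1-q)^e2 = 0.1^0.25 * 0.85^0.75 = 0.497811.
4/(1-alpha^2) = 5.333333.
D = 5.333333*(1 - 0.234763 - 0.497811) = 1.4263

1.4263


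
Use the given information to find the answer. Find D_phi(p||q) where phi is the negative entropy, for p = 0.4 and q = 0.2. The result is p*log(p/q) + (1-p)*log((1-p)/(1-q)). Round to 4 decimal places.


Bregman divergence with negative entropy generator:
D = p*log(p/q) + (1-p)*log((1-p)/(1-q)).
p = 0.4, q = 0.2.
p*log(p/q) = 0.4*log(0.4/0.2) = 0.277259.
(1-p)*log((1-p)/(1-q)) = 0.6*log(0.6/0.8) = -0.172609.
D = 0.277259 + -0.172609 = 0.1046

0.1046


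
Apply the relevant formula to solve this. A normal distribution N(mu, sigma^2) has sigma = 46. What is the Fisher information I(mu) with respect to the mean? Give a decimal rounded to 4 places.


The Fisher information for the mean of a normal distribution is I(mu) = 1/sigma^2.
sigma = 46, so sigma^2 = 2116.
I(mu) = 1/2116 = 0.0005

0.0005


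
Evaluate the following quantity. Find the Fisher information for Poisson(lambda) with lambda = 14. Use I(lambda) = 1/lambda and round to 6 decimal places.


Fisher information for Poisson: I(lambda) = 1/lambda.
lambda = 14.
I(lambda) = 1/14 = 0.071429

0.071429


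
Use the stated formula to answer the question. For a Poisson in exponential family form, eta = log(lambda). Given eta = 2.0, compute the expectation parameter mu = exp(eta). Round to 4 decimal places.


Expectation parameter for Poisson exponential family:
mu = exp(eta).
eta = 2.0.
mu = exp(2.0) = 7.3891

7.3891


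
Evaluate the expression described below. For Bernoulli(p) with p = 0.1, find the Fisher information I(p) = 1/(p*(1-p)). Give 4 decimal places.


For Bernoulli(p), Fisher information is I(p) = 1/(p*(1-p)).
p = 0.1, 1-p = 0.9.
p*(1-p) = 0.09.
I(p) = 1/0.09 = 11.1111

11.1111


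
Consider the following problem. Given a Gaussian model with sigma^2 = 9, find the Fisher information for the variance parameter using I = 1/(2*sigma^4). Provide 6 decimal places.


Fisher information for variance: I(sigma^2) = 1/(2*sigma^4).
sigma^2 = 9, so sigma^4 = 81.
I = 1/(2*81) = 1/162 = 0.006173

0.006173


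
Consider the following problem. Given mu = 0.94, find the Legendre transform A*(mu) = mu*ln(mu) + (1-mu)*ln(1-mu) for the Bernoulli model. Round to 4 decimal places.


Legendre transform for Bernoulli:
A*(mu) = mu*log(mu) + (1-mu)*log(1-mu).
mu = 0.94, 1-mu = 0.06.
mu*log(mu) = 0.94*log(0.94) = -0.058163.
(1-mu)*log(1-mu) = 0.06*log(0.06) = -0.168805.
A* = -0.058163 + -0.168805 = -0.2270

-0.2270


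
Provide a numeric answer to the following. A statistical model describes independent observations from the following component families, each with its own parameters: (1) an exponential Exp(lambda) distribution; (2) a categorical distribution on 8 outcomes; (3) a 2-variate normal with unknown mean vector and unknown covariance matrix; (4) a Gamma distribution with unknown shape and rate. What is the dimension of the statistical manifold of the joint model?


The dimension of a statistical manifold equals the number of free
(independent) real parameters of the model. For a product of independent
blocks the parameter counts add.
- exponential (lambda): 1.
- categorical on 8 outcomes (probabilities sum to 1): 8-1 = 7.
- 2-variate normal: 2 (mean) + 2*3/2 = 3 (symmetric covariance) = 5.
- Gamma (shape, rate): 2.
Total = 1 + 7 + 5 + 2 = 15.
Dimension = 15

15


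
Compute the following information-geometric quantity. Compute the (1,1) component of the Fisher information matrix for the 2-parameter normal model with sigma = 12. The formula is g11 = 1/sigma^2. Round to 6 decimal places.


For the 2-parameter normal family, the Fisher metric has:
  g11 = 1/sigma^2, g22 = 2/sigma^2.
sigma = 12, sigma^2 = 144.
g11 = 0.006944

0.006944


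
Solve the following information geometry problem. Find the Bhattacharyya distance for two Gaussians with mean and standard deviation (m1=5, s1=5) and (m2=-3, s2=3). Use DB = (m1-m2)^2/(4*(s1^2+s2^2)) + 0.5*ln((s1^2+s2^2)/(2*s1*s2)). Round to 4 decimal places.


Bhattacharyya distance between two Gaussians:
DB = (m1-m2)^2/(4*(s1^2+s2^2)) + (1/2)*ln((s1^2+s2^2)/(2*s1*s2)).
(m1-m2)^2 = (8)^2 = 64.
s1^2+s2^2 = 25 + 9 = 34.
term1 = 64/136 = 0.470588.
term2 = 0.5*ln(34/30.0) = 0.062582.
DB = 0.470588 + 0.062582 = 0.5332

0.5332


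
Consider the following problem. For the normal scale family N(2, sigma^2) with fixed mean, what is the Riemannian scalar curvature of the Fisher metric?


This family has a single free parameter, so its statistical manifold
is 1-dimensional. The Riemann curvature tensor of any 1-dimensional
Riemannian manifold vanishes identically, so R = 0.

0


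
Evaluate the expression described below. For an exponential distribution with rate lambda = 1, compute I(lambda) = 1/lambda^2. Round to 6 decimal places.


Fisher information for exponential: I(lambda) = 1/lambda^2.
lambda = 1, lambda^2 = 1.
I = 1/1 = 1.000000

1.000000


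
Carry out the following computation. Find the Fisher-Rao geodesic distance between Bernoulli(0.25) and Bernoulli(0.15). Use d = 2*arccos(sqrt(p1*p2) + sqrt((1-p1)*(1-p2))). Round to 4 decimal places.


Geodesic distance on Bernoulli manifold:
d(p1,p2) = 2*arccos(sqrt(p1*p2) + sqrt((1-p1)*(1-p2))).
sqrt(p1*p2) = sqrt(0.25*0.15) = 0.193649.
sqrt((1-p1)*(1-p2)) = sqrt(0.75*0.85) = 0.798436.
arg = 0.193649 + 0.798436 = 0.992085.
d = 2*arccos(0.992085) = 0.2518

0.2518


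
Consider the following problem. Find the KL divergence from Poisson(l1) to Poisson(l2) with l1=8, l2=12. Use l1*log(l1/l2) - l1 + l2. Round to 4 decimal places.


KL divergence for Poisson:
KL = l1*log(l1/l2) - l1 + l2.
l1 = 8, l2 = 12.
log(8/12) = -0.405465.
l1*log(l1/l2) = 8 * -0.405465 = -3.243721.
KL = -3.243721 - 8 + 12 = 0.7563

0.7563


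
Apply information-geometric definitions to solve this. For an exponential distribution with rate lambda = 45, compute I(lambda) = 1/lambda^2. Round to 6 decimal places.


Fisher information for exponential: I(lambda) = 1/lambda^2.
lambda = 45, lambda^2 = 2025.
I = 1/2025 = 0.000494

0.000494


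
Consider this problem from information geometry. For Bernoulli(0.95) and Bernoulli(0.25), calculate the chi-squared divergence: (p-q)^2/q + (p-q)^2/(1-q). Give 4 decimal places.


Chi-squared divergence between Bernoulli distributions:
chi^2 = (p-q)^2/q + (p-q)^2/(1-q).
p = 0.95, q = 0.25, p-q = 0.7.
(p-q)^2 = 0.49.
term1 = 0.49/0.25 = 1.96.
term2 = 0.49/0.75 = 0.653333.
chi^2 = 1.96 + 0.653333 = 2.6133

2.6133


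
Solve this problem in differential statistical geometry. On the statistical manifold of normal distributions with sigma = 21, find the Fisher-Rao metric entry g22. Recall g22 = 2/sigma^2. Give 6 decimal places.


For the 2-parameter normal family, the Fisher metric has:
  g11 = 1/sigma^2, g22 = 2/sigma^2.
sigma = 21, sigma^2 = 441.
g22 = 0.004535

0.004535


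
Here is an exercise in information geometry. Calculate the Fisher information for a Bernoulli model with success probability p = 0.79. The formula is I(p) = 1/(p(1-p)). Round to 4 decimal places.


For Bernoulli(p), Fisher information is I(p) = 1/(p*(1-p)).
p = 0.79, 1-p = 0.21.
p*(1-p) = 0.1659.
I(p) = 1/0.1659 = 6.0277

6.0277


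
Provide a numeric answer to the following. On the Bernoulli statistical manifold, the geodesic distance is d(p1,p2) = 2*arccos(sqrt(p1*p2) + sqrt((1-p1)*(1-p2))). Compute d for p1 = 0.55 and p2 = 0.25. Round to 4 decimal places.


Geodesic distance on Bernoulli manifold:
d(p1,p2) = 2*arccos(sqrt(p1*p2) + sqrt((1-p1)*(1-p2))).
sqrt(p1*p2) = sqrt(0.55*0.25) = 0.37081.
sqrt((1-p1)*(1-p2)) = sqrt(0.45*0.75) = 0.580948.
arg = 0.37081 + 0.580948 = 0.951757.
d = 2*arccos(0.951757) = 0.6238

0.6238


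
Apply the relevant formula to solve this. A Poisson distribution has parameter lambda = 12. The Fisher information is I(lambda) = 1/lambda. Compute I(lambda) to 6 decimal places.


Fisher information for Poisson: I(lambda) = 1/lambda.
lambda = 12.
I(lambda) = 1/12 = 0.083333

0.083333


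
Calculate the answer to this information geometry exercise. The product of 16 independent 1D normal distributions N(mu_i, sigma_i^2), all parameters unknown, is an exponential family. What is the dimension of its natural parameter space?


Exponential family dimension calculation:
Each univariate normal has two natural parameters (mu/sigma^2 and -1/(2 sigma^2)).
With 16 independent components, dim = 2 * 16 = 32.

32


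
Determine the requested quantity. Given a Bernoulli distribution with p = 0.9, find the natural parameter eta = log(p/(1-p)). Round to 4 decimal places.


Natural parameter for Bernoulli: eta = log(p/(1-p)).
p = 0.9, 1-p = 0.1.
p/(1-p) = 9.0.
eta = log(9.0) = 2.1972

2.1972


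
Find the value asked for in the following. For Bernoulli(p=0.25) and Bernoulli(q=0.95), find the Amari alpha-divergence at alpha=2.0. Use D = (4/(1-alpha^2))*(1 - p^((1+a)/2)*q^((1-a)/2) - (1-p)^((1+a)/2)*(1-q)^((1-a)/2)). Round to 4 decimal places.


Amari alpha-divergence:
D = (4/(1-alpha^2))*(1 - p^((1+a)/2)*q^((1-a)/2) - (1-p)^((1+a)/2)*(1-q)^((1-a)/2)).
alpha = 2.0, p = 0.25, q = 0.95.
e1 = (1+alpha)/2 = 1.5, e2 = (1-alpha)/2 = -0.5.
t1 = p^e1 * q^e2 = 0.25^1.5 * 0.95^-0.5 = 0.128247.
t2 = (1-p)^e1 * (1-q)^e2 = 0.75^1.5 * 0.05^-0.5 = 2.904738.
4/(1-alpha^2) = -1.333333.
D = -1.333333*(1 - 0.128247 - 2.904738) = 2.7106

2.7106


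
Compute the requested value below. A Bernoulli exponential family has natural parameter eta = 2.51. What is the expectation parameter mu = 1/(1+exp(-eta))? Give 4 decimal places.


Dual coordinate (expectation parameter) for Bernoulli:
mu = 1/(1+exp(-eta)).
eta = 2.51.
exp(-eta) = exp(-2.51) = 0.081268.
mu = 1/(1+0.081268) = 0.9248

0.9248


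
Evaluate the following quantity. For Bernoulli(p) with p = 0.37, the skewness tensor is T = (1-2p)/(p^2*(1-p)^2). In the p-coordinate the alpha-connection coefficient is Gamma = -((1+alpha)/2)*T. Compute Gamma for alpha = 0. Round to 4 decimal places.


Skewness (Amari-Chentsov) tensor: T = (1-2p)/(p^2*(1-p)^2).
p = 0.37, 1-2p = 0.26, p^2 = 0.1369, (1-p)^2 = 0.3969.
T = 0.26/(0.1369 * 0.3969) = 4.785076.
In the p-coordinate, Gamma^(alpha) = Gamma^(0) - (alpha/2)*T with Gamma^(0) = (1/2)*g'(p) = -T/2,
so Gamma^(alpha) = -((1+alpha)/2)*T.
alpha = 0, -(1+alpha)/2 = -0.5.
Gamma = -0.5 * 4.785076 = -2.3925

-2.3925


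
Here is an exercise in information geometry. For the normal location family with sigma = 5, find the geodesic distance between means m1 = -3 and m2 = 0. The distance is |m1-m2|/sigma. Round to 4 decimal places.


On the fixed-variance normal subfamily, geodesic distance = |m1-m2|/sigma.
|-3 - 0| = 3.
sigma = 5.
d = 3/5 = 0.6000

0.6000


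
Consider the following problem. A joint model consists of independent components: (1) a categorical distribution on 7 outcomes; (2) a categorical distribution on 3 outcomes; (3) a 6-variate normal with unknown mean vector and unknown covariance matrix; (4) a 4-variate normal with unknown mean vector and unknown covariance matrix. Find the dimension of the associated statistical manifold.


The dimension of a statistical manifold equals the number of free
(independent) real parameters of the model. For a product of independent
blocks the parameter counts add.
- categorical on 7 outcomes (probabilities sum to 1): 7-1 = 6.
- categorical on 3 outcomes (probabilities sum to 1): 3-1 = 2.
- 6-variate normal: 6 (mean) + 6*7/2 = 21 (symmetric covariance) = 27.
- 4-variate normal: 4 (mean) + 4*5/2 = 10 (symmetric covariance) = 14.
Total = 6 + 2 + 27 + 14 = 49.
Dimension = 49

49


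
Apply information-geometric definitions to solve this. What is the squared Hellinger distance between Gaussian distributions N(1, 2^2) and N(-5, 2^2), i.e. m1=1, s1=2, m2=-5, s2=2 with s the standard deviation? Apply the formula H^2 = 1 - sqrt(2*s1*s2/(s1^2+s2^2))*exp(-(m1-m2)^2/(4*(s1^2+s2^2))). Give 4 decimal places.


Squared Hellinger distance for Gaussians:
H^2 = 1 - sqrt(2*s1*s2/(s1^2+s2^2)) * exp(-(m1-m2)^2/(4*(s1^2+s2^2))).
s1^2 = 4, s2^2 = 4, s1^2+s2^2 = 8.
sqrt(2*2*2/(8)) = 1.0.
(m1-m2)^2 = (6)^2 = 36.
exp(-36/(4*8)) = exp(-1.125) = 0.324652.
H^2 = 1 - 1.0*0.324652 = 0.6753

0.6753


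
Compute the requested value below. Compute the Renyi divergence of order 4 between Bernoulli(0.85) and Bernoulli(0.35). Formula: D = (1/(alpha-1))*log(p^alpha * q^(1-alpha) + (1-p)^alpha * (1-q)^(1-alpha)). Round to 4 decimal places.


Renyi divergence of order alpha between Bernoulli distributions:
D = (1/(alpha-1))*log(p^alpha * q^(1-alpha) + (1-p)^alpha * (1-q)^(1-alpha)).
alpha = 4, p = 0.85, q = 0.35.
p^alpha * q^(1-alpha) = 0.85^4 * 0.35^-3 = 12.175073.
(1-p)^alpha * (1-q)^(1-alpha) = 0.15^4 * 0.65^-3 = 0.001843.
sum = 12.175073 + 0.001843 = 12.176916.
D = (1/3)*log(12.176916) = 0.8332

0.8332


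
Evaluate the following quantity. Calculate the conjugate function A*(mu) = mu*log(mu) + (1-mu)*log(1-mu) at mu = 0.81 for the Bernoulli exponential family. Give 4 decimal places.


Legendre transform for Bernoulli:
A*(mu) = mu*log(mu) + (1-mu)*log(1-mu).
mu = 0.81, 1-mu = 0.19.
mu*log(mu) = 0.81*log(0.81) = -0.170684.
(1-mu)*log(1-mu) = 0.19*log(0.19) = -0.315539.
A* = -0.170684 + -0.315539 = -0.4862

-0.4862


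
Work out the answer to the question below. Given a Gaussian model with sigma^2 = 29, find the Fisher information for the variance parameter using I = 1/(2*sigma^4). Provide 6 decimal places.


Fisher information for variance: I(sigma^2) = 1/(2*sigma^4).
sigma^2 = 29, so sigma^4 = 841.
I = 1/(2*841) = 1/1682 = 0.000595

0.000595


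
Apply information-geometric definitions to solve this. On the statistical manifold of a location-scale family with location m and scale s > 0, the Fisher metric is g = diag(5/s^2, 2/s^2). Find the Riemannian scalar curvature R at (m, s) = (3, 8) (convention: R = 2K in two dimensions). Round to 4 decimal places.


The metric has the form g = (A dm^2 + B ds^2)/s^2 with A = 5, B = 2.
Substitute u = sqrt(A/B)*m: g = B*(du^2 + ds^2)/s^2, i.e. B times the
Poincare upper half-plane metric, which has constant Gaussian curvature -1.
Scaling a 2D metric by a constant c divides the Gaussian curvature by c,
so K = -1/B = -1/(2) = -0.5000 everywhere (the point (m, s) = (3, 8) is irrelevant:
the curvature is constant).
Scalar curvature in dimension 2: R = 2K = -2/(2) = -1.0000.

-1.0000


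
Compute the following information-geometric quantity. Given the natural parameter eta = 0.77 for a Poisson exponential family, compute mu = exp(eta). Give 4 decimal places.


Expectation parameter for Poisson exponential family:
mu = exp(eta).
eta = 0.77.
mu = exp(0.77) = 2.1598

2.1598


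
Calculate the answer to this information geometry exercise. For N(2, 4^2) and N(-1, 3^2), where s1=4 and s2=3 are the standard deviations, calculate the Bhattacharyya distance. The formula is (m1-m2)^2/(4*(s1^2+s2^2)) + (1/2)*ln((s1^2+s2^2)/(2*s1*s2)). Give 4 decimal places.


Bhattacharyya distance between two Gaussians:
DB = (m1-m2)^2/(4*(s1^2+s2^2)) + (1/2)*ln((s1^2+s2^2)/(2*s1*s2)).
(m1-m2)^2 = (3)^2 = 9.
s1^2+s2^2 = 16 + 9 = 25.
term1 = 9/100 = 0.09.
term2 = 0.5*ln(25/24.0) = 0.020411.
DB = 0.09 + 0.020411 = 0.1104

0.1104


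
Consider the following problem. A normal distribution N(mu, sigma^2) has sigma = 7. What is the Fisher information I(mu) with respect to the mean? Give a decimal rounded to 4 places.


The Fisher information for the mean of a normal distribution is I(mu) = 1/sigma^2.
sigma = 7, so sigma^2 = 49.
I(mu) = 1/49 = 0.0204

0.0204


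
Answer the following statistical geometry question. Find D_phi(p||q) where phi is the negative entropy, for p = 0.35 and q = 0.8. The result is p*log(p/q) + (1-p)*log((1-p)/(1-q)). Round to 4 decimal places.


Bregman divergence with negative entropy generator:
D = p*log(p/q) + (1-p)*log((1-p)/(1-q)).
p = 0.35, q = 0.8.
p*log(p/q) = 0.35*log(0.35/0.8) = -0.289338.
(1-p)*log((1-p)/(1-q)) = 0.65*log(0.65/0.2) = 0.766126.
D = -0.289338 + 0.766126 = 0.4768

0.4768


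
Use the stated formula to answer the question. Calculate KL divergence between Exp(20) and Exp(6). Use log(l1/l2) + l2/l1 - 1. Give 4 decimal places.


KL divergence for exponential family:
KL = log(l1/l2) + l2/l1 - 1.
log(20/6) = 1.203973.
6/20 = 0.3.
KL = 1.203973 + 0.3 - 1 = 0.5040

0.5040


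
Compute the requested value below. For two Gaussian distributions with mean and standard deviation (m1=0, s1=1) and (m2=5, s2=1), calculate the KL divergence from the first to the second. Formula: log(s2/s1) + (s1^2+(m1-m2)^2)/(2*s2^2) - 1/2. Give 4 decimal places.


KL divergence between normal distributions:
KL = log(s2/s1) + (s1^2 + (m1-m2)^2)/(2*s2^2) - 1/2.
log(1/1) = 0.0.
(1^2 + (0-5)^2)/(2*1^2) = (1 + 25)/2 = 13.0.
KL = 0.0 + 13.0 - 0.5 = 12.5000

12.5000


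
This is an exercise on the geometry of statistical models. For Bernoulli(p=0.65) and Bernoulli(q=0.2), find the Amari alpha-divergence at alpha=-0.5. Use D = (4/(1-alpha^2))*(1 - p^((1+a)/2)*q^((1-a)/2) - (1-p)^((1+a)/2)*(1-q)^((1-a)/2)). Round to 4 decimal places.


Amari alpha-divergence:
D = (4/(1-alpha^2))*(1 - p^((1+a)/2)*q^((1-a)/2) - (1-p)^((1+a)/2)*(1-q)^((1-a)/2)).
alpha = -0.5, p = 0.65, q = 0.2.
e1 = (1+alpha)/2 = 0.25, e2 = (1-alpha)/2 = 0.75.
t1 = p^e1 * q^e2 = 0.65^0.25 * 0.2^0.75 = 0.268535.
t2 = (1-p)^e1 * (1-q)^e2 = 0.35^0.25 * 0.8^0.75 = 0.650631.
4/(1-alpha^2) = 5.333333.
D = 5.333333*(1 - 0.268535 - 0.650631) = 0.4311

0.4311
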